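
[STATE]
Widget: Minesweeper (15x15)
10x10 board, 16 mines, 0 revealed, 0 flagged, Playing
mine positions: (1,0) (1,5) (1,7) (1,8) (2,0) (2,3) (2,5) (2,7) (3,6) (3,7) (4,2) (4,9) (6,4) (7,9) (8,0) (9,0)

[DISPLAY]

■■■■■■■■■■     
■■■■■■■■■■     
■■■■■■■■■■     
■■■■■■■■■■     
■■■■■■■■■■     
■■■■■■■■■■     
■■■■■■■■■■     
■■■■■■■■■■     
■■■■■■■■■■     
■■■■■■■■■■     
               
               
               
               
               


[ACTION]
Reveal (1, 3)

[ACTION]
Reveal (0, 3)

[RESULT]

■1  1■■■■■     
■2113■■■■■     
■■■■■■■■■■     
■■■■■■■■■■     
■■■■■■■■■■     
■■■■■■■■■■     
■■■■■■■■■■     
■■■■■■■■■■     
■■■■■■■■■■     
■■■■■■■■■■     
               
               
               
               
               


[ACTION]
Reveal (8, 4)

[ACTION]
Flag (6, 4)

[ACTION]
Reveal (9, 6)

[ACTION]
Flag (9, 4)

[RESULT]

■1  1■■■■■     
■2113■■■■■     
■■■■■■■■■■     
12■■■■■■■■     
 1■■■1222■     
 112■1  1■     
   1⚑1  1■     
11 111  1■     
■2      11     
■2             
               
               
               
               
               


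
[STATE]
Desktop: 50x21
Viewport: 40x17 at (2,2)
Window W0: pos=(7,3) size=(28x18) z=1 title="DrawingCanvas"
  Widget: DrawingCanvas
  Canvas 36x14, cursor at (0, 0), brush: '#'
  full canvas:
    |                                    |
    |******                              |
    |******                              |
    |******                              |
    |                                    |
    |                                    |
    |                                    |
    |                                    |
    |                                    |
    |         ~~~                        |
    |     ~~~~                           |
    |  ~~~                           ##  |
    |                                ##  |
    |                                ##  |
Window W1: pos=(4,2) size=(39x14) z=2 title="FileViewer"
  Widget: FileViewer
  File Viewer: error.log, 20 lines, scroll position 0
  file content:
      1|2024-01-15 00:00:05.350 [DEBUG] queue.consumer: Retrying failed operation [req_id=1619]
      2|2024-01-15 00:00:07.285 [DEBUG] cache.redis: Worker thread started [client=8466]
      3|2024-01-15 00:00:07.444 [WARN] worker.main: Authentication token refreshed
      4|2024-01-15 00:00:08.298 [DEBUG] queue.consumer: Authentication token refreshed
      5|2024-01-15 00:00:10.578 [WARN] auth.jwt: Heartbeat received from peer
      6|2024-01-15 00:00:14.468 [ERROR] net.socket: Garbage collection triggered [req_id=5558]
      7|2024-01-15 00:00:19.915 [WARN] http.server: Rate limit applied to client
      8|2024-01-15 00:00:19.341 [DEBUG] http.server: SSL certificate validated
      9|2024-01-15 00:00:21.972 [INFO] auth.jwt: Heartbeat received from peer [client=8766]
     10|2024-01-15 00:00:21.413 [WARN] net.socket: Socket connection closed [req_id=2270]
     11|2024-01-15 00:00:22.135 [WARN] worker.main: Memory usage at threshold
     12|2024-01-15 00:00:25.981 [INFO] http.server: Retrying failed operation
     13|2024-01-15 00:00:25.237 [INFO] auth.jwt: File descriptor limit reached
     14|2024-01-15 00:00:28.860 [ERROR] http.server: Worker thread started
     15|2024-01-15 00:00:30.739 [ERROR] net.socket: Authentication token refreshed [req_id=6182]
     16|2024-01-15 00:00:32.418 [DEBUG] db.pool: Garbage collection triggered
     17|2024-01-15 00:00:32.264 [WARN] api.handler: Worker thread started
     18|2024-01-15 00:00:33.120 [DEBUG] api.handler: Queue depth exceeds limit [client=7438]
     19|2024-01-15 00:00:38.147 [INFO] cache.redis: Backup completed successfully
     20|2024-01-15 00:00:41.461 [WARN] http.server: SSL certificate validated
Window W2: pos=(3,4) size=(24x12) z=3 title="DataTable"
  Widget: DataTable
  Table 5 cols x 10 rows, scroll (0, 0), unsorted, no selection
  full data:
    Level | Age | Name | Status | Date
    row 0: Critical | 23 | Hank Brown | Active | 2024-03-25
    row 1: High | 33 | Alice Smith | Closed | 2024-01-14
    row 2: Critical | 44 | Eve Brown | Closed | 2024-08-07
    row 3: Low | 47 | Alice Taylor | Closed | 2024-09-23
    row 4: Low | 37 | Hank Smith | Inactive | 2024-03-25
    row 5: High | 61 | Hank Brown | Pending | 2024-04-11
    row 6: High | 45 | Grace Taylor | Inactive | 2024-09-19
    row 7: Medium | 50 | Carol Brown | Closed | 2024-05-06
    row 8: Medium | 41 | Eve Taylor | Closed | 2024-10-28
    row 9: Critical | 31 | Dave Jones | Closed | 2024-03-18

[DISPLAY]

  ┏━━━━━━━━━━━━━━━━━━━━━━━━━━━━━━━━━━━━━
  ┃ FileViewer                          
 ┏━━━━━━━━━━━━━━━━━━━━━━┓───────────────
 ┃ DataTable            ┃0 [DEBUG] queu▲
 ┠──────────────────────┨5 [DEBUG] cach█
 ┃Level   │Age│Name     ┃4 [WARN] worke░
 ┃────────┼───┼─────────┃8 [DEBUG] queu░
 ┃Critical│23 │Hank Brow┃8 [WARN] auth.░
 ┃High    │33 │Alice Smi┃8 [ERROR] net.░
 ┃Critical│44 │Eve Brown┃5 [WARN] http.░
 ┃Low     │47 │Alice Tay┃1 [DEBUG] http░
 ┃Low     │37 │Hank Smit┃2 [INFO] auth.░
 ┃High    │61 │Hank Brow┃3 [WARN] net.s▼
 ┗━━━━━━━━━━━━━━━━━━━━━━┛━━━━━━━━━━━━━━━
     ┃     ~~~~                 ┃       
     ┃  ~~~                     ┃       
     ┃                          ┃       


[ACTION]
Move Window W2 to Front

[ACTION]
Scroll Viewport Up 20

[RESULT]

                                        
                                        
  ┏━━━━━━━━━━━━━━━━━━━━━━━━━━━━━━━━━━━━━
  ┃ FileViewer                          
 ┏━━━━━━━━━━━━━━━━━━━━━━┓───────────────
 ┃ DataTable            ┃0 [DEBUG] queu▲
 ┠──────────────────────┨5 [DEBUG] cach█
 ┃Level   │Age│Name     ┃4 [WARN] worke░
 ┃────────┼───┼─────────┃8 [DEBUG] queu░
 ┃Critical│23 │Hank Brow┃8 [WARN] auth.░
 ┃High    │33 │Alice Smi┃8 [ERROR] net.░
 ┃Critical│44 │Eve Brown┃5 [WARN] http.░
 ┃Low     │47 │Alice Tay┃1 [DEBUG] http░
 ┃Low     │37 │Hank Smit┃2 [INFO] auth.░
 ┃High    │61 │Hank Brow┃3 [WARN] net.s▼
 ┗━━━━━━━━━━━━━━━━━━━━━━┛━━━━━━━━━━━━━━━
     ┃     ~~~~                 ┃       


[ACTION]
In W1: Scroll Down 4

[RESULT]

                                        
                                        
  ┏━━━━━━━━━━━━━━━━━━━━━━━━━━━━━━━━━━━━━
  ┃ FileViewer                          
 ┏━━━━━━━━━━━━━━━━━━━━━━┓───────────────
 ┃ DataTable            ┃8 [WARN] auth.▲
 ┠──────────────────────┨8 [ERROR] net.░
 ┃Level   │Age│Name     ┃5 [WARN] http.░
 ┃────────┼───┼─────────┃1 [DEBUG] http░
 ┃Critical│23 │Hank Brow┃2 [INFO] auth.█
 ┃High    │33 │Alice Smi┃3 [WARN] net.s░
 ┃Critical│44 │Eve Brown┃5 [WARN] worke░
 ┃Low     │47 │Alice Tay┃1 [INFO] http.░
 ┃Low     │37 │Hank Smit┃7 [INFO] auth.░
 ┃High    │61 │Hank Brow┃0 [ERROR] http▼
 ┗━━━━━━━━━━━━━━━━━━━━━━┛━━━━━━━━━━━━━━━
     ┃     ~~~~                 ┃       


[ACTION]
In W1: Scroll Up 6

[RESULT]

                                        
                                        
  ┏━━━━━━━━━━━━━━━━━━━━━━━━━━━━━━━━━━━━━
  ┃ FileViewer                          
 ┏━━━━━━━━━━━━━━━━━━━━━━┓───────────────
 ┃ DataTable            ┃0 [DEBUG] queu▲
 ┠──────────────────────┨5 [DEBUG] cach█
 ┃Level   │Age│Name     ┃4 [WARN] worke░
 ┃────────┼───┼─────────┃8 [DEBUG] queu░
 ┃Critical│23 │Hank Brow┃8 [WARN] auth.░
 ┃High    │33 │Alice Smi┃8 [ERROR] net.░
 ┃Critical│44 │Eve Brown┃5 [WARN] http.░
 ┃Low     │47 │Alice Tay┃1 [DEBUG] http░
 ┃Low     │37 │Hank Smit┃2 [INFO] auth.░
 ┃High    │61 │Hank Brow┃3 [WARN] net.s▼
 ┗━━━━━━━━━━━━━━━━━━━━━━┛━━━━━━━━━━━━━━━
     ┃     ~~~~                 ┃       


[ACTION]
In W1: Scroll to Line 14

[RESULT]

                                        
                                        
  ┏━━━━━━━━━━━━━━━━━━━━━━━━━━━━━━━━━━━━━
  ┃ FileViewer                          
 ┏━━━━━━━━━━━━━━━━━━━━━━┓───────────────
 ┃ DataTable            ┃5 [WARN] worke▲
 ┠──────────────────────┨1 [INFO] http.░
 ┃Level   │Age│Name     ┃7 [INFO] auth.░
 ┃────────┼───┼─────────┃0 [ERROR] http░
 ┃Critical│23 │Hank Brow┃9 [ERROR] net.░
 ┃High    │33 │Alice Smi┃8 [DEBUG] db.p░
 ┃Critical│44 │Eve Brown┃4 [WARN] api.h░
 ┃Low     │47 │Alice Tay┃0 [DEBUG] api.░
 ┃Low     │37 │Hank Smit┃7 [INFO] cache█
 ┃High    │61 │Hank Brow┃1 [WARN] http.▼
 ┗━━━━━━━━━━━━━━━━━━━━━━┛━━━━━━━━━━━━━━━
     ┃     ~~~~                 ┃       


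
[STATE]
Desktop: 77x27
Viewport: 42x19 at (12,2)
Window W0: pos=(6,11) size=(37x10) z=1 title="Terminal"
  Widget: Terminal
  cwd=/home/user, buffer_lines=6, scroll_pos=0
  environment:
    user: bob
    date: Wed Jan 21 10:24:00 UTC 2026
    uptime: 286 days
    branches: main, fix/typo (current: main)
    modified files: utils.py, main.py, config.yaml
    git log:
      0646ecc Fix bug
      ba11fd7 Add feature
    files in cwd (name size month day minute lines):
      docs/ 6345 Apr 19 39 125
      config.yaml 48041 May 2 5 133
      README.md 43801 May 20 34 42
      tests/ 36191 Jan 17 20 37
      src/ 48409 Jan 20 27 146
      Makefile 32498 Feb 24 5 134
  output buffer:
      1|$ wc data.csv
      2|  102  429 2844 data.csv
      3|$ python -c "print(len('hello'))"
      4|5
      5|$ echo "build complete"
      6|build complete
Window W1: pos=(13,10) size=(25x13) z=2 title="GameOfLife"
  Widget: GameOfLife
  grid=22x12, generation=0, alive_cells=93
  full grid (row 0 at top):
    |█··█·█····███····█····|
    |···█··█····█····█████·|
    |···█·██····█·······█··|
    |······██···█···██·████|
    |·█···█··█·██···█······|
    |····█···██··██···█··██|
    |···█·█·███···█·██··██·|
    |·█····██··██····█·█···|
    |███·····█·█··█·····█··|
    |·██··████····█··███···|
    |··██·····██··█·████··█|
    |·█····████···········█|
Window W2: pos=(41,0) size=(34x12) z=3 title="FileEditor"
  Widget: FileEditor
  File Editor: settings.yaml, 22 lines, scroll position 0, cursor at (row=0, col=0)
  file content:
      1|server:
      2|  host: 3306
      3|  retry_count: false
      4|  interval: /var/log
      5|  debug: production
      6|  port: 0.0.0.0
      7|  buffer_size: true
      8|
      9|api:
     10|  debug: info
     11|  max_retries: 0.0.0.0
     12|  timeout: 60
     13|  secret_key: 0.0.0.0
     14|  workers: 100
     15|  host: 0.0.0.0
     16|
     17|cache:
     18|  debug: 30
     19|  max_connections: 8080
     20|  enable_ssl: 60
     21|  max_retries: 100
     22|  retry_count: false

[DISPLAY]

                             ┠────────────
                             ┃█erver:     
                             ┃  host: 3306
                             ┃  retry_coun
                             ┃  interval: 
                             ┃  debug: pro
                             ┃  port: 0.0.
                             ┃  buffer_siz
 ┏━━━━━━━━━━━━━━━━━━━━━━━┓   ┃            
━┃ GameOfLife            ┃━━━┗━━━━━━━━━━━━
i┠───────────────────────┨    ┃           
─┃Gen: 0                 ┃────┨           
d┃···█·██····█·······█·· ┃    ┃           
 ┃······██···█···██·████ ┃    ┃           
h┃·█···█··█·██···█······ ┃)"  ┃           
 ┃····█···██··██···█··██ ┃    ┃           
o┃···█·█·███···█·██··██· ┃    ┃           
 ┃·█····██··██····█·█··· ┃    ┃           
━┃███·····█·█··█·····█·· ┃━━━━┛           


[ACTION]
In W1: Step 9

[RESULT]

                             ┠────────────
                             ┃█erver:     
                             ┃  host: 3306
                             ┃  retry_coun
                             ┃  interval: 
                             ┃  debug: pro
                             ┃  port: 0.0.
                             ┃  buffer_siz
 ┏━━━━━━━━━━━━━━━━━━━━━━━┓   ┃            
━┃ GameOfLife            ┃━━━┗━━━━━━━━━━━━
i┠───────────────────────┨    ┃           
─┃Gen: 9                 ┃────┨           
d┃····█··█·███···█····██ ┃    ┃           
 ┃········█············· ┃    ┃           
h┃······██········█·█··· ┃)"  ┃           
 ┃·······█·············· ┃    ┃           
o┃········█·███········· ┃    ┃           
 ┃··██···███·███········ ┃    ┃           
━┃·█·██·█··██····██·██·· ┃━━━━┛           


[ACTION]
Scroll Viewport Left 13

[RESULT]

                                         ┠
                                         ┃
                                         ┃
                                         ┃
                                         ┃
                                         ┃
                                         ┃
                                         ┃
             ┏━━━━━━━━━━━━━━━━━━━━━━━┓   ┃
      ┏━━━━━━┃ GameOfLife            ┃━━━┗
      ┃ Termi┠───────────────────────┨    
      ┠──────┃Gen: 9                 ┃────
      ┃$ wc d┃····█··█·███···█····██ ┃    
      ┃  102 ┃········█············· ┃    
      ┃$ pyth┃······██········█·█··· ┃)"  
      ┃5     ┃·······█·············· ┃    
      ┃$ echo┃········█·███········· ┃    
      ┃build ┃··██···███·███········ ┃    
      ┗━━━━━━┃·█·██·█··██····██·██·· ┃━━━━


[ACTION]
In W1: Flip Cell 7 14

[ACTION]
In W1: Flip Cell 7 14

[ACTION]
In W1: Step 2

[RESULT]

                                         ┠
                                         ┃
                                         ┃
                                         ┃
                                         ┃
                                         ┃
                                         ┃
                                         ┃
             ┏━━━━━━━━━━━━━━━━━━━━━━━┓   ┃
      ┏━━━━━━┃ GameOfLife            ┃━━━┗
      ┃ Termi┠───────────────────────┨    
      ┠──────┃Gen: 11                ┃────
      ┃$ wc d┃·····█·█···█·······█·█ ┃    
      ┃  102 ┃······█··██··········· ┃    
      ┃$ pyth┃·····█····█··········· ┃)"  
      ┃5     ┃······█·██············ ┃    
      ┃$ echo┃···█··█·█···█········· ┃    
      ┃build ┃··████····█··········· ┃    
      ┗━━━━━━┃·█··███··████··█████·· ┃━━━━


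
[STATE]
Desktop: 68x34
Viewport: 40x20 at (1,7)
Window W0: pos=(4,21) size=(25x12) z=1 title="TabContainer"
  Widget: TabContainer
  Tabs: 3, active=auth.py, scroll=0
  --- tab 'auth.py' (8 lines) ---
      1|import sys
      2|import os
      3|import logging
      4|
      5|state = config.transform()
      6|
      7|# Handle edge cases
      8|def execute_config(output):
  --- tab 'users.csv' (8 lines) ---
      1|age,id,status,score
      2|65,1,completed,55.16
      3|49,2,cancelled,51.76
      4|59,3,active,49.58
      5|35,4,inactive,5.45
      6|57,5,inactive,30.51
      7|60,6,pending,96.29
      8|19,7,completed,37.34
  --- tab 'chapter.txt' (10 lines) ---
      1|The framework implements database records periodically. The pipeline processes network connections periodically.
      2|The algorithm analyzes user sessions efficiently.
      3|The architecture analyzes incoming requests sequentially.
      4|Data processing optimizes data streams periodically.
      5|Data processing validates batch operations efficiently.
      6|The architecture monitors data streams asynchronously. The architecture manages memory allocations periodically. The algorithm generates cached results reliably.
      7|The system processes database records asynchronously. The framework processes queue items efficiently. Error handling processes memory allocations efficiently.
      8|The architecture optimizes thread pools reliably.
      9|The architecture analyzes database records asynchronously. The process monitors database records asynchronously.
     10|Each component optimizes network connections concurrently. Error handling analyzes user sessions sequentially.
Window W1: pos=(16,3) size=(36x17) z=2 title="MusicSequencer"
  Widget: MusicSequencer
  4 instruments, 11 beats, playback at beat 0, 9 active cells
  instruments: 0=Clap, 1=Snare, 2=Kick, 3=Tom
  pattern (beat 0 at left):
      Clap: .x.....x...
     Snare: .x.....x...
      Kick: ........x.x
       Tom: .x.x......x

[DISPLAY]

               ┃  Clap·█·····█···       
               ┃ Snare·█·····█···       
               ┃  Kick········█·█       
               ┃   Tom·█·█······█       
               ┃                        
               ┃                        
               ┃                        
               ┃                        
               ┃                        
               ┃                        
               ┃                        
               ┃                        
               ┗━━━━━━━━━━━━━━━━━━━━━━━━
                                        
   ┏━━━━━━━━━━━━━━━━━━━━━━━┓            
   ┃ TabContainer          ┃            
   ┠───────────────────────┨            
   ┃[auth.py]│ users.csv │ ┃            
   ┃───────────────────────┃            
   ┃import sys             ┃            


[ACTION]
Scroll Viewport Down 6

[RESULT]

               ┃                        
               ┃                        
               ┃                        
               ┃                        
               ┃                        
               ┃                        
               ┗━━━━━━━━━━━━━━━━━━━━━━━━
                                        
   ┏━━━━━━━━━━━━━━━━━━━━━━━┓            
   ┃ TabContainer          ┃            
   ┠───────────────────────┨            
   ┃[auth.py]│ users.csv │ ┃            
   ┃───────────────────────┃            
   ┃import sys             ┃            
   ┃import os              ┃            
   ┃import logging         ┃            
   ┃                       ┃            
   ┃state = config.transfor┃            
   ┃                       ┃            
   ┗━━━━━━━━━━━━━━━━━━━━━━━┛            


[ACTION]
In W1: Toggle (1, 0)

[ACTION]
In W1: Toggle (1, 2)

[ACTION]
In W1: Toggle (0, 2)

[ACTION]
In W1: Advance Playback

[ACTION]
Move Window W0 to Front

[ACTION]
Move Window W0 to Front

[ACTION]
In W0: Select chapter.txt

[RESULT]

               ┃                        
               ┃                        
               ┃                        
               ┃                        
               ┃                        
               ┃                        
               ┗━━━━━━━━━━━━━━━━━━━━━━━━
                                        
   ┏━━━━━━━━━━━━━━━━━━━━━━━┓            
   ┃ TabContainer          ┃            
   ┠───────────────────────┨            
   ┃ auth.py │ users.csv │[┃            
   ┃───────────────────────┃            
   ┃The framework implement┃            
   ┃The algorithm analyzes ┃            
   ┃The architecture analyz┃            
   ┃Data processing optimiz┃            
   ┃Data processing validat┃            
   ┃The architecture monito┃            
   ┗━━━━━━━━━━━━━━━━━━━━━━━┛            


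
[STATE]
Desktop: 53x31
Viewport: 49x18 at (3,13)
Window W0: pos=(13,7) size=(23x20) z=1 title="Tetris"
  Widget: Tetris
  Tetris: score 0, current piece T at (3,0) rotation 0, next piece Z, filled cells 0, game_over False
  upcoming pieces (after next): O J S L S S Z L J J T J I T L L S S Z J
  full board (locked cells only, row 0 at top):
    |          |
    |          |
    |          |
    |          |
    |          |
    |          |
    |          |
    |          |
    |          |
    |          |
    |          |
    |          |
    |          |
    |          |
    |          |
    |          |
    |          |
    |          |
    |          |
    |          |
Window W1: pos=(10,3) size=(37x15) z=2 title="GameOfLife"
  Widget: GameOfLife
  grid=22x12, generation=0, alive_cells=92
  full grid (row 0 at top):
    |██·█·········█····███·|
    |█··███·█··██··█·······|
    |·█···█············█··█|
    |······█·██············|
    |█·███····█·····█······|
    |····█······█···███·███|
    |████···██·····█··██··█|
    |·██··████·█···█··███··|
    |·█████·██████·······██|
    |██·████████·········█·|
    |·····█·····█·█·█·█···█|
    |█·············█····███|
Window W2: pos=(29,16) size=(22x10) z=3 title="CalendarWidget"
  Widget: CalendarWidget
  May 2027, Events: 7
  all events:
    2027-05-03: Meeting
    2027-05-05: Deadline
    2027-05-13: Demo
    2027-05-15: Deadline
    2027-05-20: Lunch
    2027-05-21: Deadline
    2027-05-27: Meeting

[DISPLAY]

       ┃·██··████·█···█··███··             ┃     
       ┃·█████·██████·······██             ┃     
       ┃██·████████·········█·             ┃     
       ┃·····█·····█·█·█·█┏━━━━━━━━━━━━━━━━━━━━┓ 
       ┗━━━━━━━━━━━━━━━━━━┃ CalendarWidget     ┃ 
          ┃          │    ┠────────────────────┨ 
          ┃          │    ┃      May 2027      ┃ 
          ┃          │    ┃Mo Tu We Th Fr Sa Su┃ 
          ┃          │    ┃                1  2┃ 
          ┃          │    ┃ 3*  4  5*  6  7  8 ┃ 
          ┃          │    ┃10 11 12 13* 14 15* ┃ 
          ┃          │    ┃17 18 19 20* 21* 22 ┃ 
          ┃          │    ┗━━━━━━━━━━━━━━━━━━━━┛ 
          ┗━━━━━━━━━━━━━━━━━━━━━┛                
                                                 
                                                 
                                                 
                                                 


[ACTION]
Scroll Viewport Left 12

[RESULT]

          ┃·██··████·█···█··███··             ┃  
          ┃·█████·██████·······██             ┃  
          ┃██·████████·········█·             ┃  
          ┃·····█·····█·█·█·█┏━━━━━━━━━━━━━━━━━━━
          ┗━━━━━━━━━━━━━━━━━━┃ CalendarWidget    
             ┃          │    ┠───────────────────
             ┃          │    ┃      May 2027     
             ┃          │    ┃Mo Tu We Th Fr Sa S
             ┃          │    ┃                1  
             ┃          │    ┃ 3*  4  5*  6  7  8
             ┃          │    ┃10 11 12 13* 14 15*
             ┃          │    ┃17 18 19 20* 21* 22
             ┃          │    ┗━━━━━━━━━━━━━━━━━━━
             ┗━━━━━━━━━━━━━━━━━━━━━┛             
                                                 
                                                 
                                                 
                                                 


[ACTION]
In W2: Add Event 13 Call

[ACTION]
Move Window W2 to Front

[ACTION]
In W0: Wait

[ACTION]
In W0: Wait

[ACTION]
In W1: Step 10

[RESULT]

          ┃·····█·██·····█····█·█             ┃  
          ┃·····█·█········█···█·             ┃  
          ┃██···██···███·········             ┃  
          ┃██················┏━━━━━━━━━━━━━━━━━━━
          ┗━━━━━━━━━━━━━━━━━━┃ CalendarWidget    
             ┃          │    ┠───────────────────
             ┃          │    ┃      May 2027     
             ┃          │    ┃Mo Tu We Th Fr Sa S
             ┃          │    ┃                1  
             ┃          │    ┃ 3*  4  5*  6  7  8
             ┃          │    ┃10 11 12 13* 14 15*
             ┃          │    ┃17 18 19 20* 21* 22
             ┃          │    ┗━━━━━━━━━━━━━━━━━━━
             ┗━━━━━━━━━━━━━━━━━━━━━┛             
                                                 
                                                 
                                                 
                                                 


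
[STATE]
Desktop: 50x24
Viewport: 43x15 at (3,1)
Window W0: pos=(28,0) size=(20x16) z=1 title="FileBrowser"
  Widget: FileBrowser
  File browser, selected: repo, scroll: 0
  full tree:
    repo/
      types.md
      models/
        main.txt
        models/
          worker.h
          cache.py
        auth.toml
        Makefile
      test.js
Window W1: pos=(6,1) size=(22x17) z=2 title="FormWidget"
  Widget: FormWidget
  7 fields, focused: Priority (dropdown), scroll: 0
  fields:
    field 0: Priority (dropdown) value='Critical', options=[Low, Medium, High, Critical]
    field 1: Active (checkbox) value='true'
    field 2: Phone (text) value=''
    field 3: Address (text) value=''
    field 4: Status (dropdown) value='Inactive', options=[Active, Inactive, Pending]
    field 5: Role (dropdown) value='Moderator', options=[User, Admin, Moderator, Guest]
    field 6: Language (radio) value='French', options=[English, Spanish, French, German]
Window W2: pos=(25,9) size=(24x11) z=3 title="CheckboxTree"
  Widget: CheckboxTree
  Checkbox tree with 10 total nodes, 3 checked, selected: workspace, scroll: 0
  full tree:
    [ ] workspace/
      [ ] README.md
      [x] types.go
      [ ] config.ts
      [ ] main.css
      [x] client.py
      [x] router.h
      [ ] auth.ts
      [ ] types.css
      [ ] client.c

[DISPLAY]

   ┏━━━━━━━━━━━━━━━━━━━━┓┃ FileBrowser     
   ┃ FormWidget         ┃┠─────────────────
   ┠────────────────────┨┃> [-] repo/      
   ┃> Priority:   [Cri▼]┃┃    types.md     
   ┃  Active:     [x]   ┃┃    [+] models/  
   ┃  Phone:      [    ]┃┃    test.js      
   ┃  Address:    [    ]┃┃                 
   ┃  Status:     [Ina▼]┃┃                 
   ┃  Role:       [Mod┏━━━━━━━━━━━━━━━━━━━━
   ┃  Language:   ( ) ┃ CheckboxTree       
   ┃                  ┠────────────────────
   ┃                  ┃>[-] workspace/     
   ┃                  ┃   [ ] README.md    
   ┃                  ┃   [x] types.go     
   ┃                  ┃   [ ] config.ts    


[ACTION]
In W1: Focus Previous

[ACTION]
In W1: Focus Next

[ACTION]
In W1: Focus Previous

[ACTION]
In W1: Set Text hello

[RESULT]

   ┏━━━━━━━━━━━━━━━━━━━━┓┃ FileBrowser     
   ┃ FormWidget         ┃┠─────────────────
   ┠────────────────────┨┃> [-] repo/      
   ┃  Priority:   [Cri▼]┃┃    types.md     
   ┃  Active:     [x]   ┃┃    [+] models/  
   ┃  Phone:      [    ]┃┃    test.js      
   ┃  Address:    [    ]┃┃                 
   ┃  Status:     [Ina▼]┃┃                 
   ┃  Role:       [Mod┏━━━━━━━━━━━━━━━━━━━━
   ┃> Language:   ( ) ┃ CheckboxTree       
   ┃                  ┠────────────────────
   ┃                  ┃>[-] workspace/     
   ┃                  ┃   [ ] README.md    
   ┃                  ┃   [x] types.go     
   ┃                  ┃   [ ] config.ts    


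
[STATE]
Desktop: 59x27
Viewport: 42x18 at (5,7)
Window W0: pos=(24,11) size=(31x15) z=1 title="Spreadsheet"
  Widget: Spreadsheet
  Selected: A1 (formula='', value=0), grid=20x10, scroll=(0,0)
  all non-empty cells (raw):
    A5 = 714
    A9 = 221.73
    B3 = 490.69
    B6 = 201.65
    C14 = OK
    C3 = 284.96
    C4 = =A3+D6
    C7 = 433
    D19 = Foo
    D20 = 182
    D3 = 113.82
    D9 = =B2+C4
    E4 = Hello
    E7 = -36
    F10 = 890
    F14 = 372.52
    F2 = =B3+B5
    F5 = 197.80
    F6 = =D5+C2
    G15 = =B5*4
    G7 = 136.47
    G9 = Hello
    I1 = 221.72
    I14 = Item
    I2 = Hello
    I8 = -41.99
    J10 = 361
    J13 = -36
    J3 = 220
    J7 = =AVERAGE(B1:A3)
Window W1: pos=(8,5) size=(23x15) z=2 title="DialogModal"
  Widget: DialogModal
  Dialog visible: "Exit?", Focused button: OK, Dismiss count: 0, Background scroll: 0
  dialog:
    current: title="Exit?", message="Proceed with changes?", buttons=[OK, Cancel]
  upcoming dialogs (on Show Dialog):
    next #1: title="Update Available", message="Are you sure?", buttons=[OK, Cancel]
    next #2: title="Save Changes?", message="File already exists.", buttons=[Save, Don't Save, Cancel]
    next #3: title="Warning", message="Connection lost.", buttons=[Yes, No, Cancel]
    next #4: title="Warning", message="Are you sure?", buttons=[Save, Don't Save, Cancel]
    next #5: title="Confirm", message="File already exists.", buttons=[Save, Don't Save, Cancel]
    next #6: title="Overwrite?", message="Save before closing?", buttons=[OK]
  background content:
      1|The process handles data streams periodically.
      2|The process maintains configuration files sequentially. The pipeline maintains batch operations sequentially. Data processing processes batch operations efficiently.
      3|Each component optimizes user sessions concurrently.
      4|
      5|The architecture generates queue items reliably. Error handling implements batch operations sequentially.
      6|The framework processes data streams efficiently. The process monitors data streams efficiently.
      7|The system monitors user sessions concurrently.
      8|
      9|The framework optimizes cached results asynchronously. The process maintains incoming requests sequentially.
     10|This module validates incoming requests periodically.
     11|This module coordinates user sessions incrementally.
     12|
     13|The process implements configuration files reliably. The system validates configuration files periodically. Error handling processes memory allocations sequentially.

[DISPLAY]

   ┠─────────────────────┨                
   ┃The process handles d┃                
   ┃The process maintains┃                
   ┃Each component optimi┃                
   ┃  ┌───────────────┐  ┃━━━━━━━━━━━━━━━━
   ┃Th│     Exit?     │ne┃dsheet          
   ┃Th│Proceed with ch│ss┃────────────────
   ┃Th│ [OK]  Cancel  │ u┃                
   ┃  └───────────────┘  ┃ A       B      
   ┃The framework optimiz┃----------------
   ┃This module validates┃   [0]       0  
   ┃This module coordinat┃     0       0  
   ┗━━━━━━━━━━━━━━━━━━━━━┛     0  490.69  
                   ┃  4        0       0  
                   ┃  5      714       0  
                   ┃  6        0  201.65  
                   ┃  7        0       0  
                   ┃  8        0       0  


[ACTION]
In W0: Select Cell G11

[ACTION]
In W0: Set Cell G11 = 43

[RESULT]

   ┠─────────────────────┨                
   ┃The process handles d┃                
   ┃The process maintains┃                
   ┃Each component optimi┃                
   ┃  ┌───────────────┐  ┃━━━━━━━━━━━━━━━━
   ┃Th│     Exit?     │ne┃dsheet          
   ┃Th│Proceed with ch│ss┃────────────────
   ┃Th│ [OK]  Cancel  │ u┃3               
   ┃  └───────────────┘  ┃ A       B      
   ┃The framework optimiz┃----------------
   ┃This module validates┃     0       0  
   ┃This module coordinat┃     0       0  
   ┗━━━━━━━━━━━━━━━━━━━━━┛     0  490.69  
                   ┃  4        0       0  
                   ┃  5      714       0  
                   ┃  6        0  201.65  
                   ┃  7        0       0  
                   ┃  8        0       0  


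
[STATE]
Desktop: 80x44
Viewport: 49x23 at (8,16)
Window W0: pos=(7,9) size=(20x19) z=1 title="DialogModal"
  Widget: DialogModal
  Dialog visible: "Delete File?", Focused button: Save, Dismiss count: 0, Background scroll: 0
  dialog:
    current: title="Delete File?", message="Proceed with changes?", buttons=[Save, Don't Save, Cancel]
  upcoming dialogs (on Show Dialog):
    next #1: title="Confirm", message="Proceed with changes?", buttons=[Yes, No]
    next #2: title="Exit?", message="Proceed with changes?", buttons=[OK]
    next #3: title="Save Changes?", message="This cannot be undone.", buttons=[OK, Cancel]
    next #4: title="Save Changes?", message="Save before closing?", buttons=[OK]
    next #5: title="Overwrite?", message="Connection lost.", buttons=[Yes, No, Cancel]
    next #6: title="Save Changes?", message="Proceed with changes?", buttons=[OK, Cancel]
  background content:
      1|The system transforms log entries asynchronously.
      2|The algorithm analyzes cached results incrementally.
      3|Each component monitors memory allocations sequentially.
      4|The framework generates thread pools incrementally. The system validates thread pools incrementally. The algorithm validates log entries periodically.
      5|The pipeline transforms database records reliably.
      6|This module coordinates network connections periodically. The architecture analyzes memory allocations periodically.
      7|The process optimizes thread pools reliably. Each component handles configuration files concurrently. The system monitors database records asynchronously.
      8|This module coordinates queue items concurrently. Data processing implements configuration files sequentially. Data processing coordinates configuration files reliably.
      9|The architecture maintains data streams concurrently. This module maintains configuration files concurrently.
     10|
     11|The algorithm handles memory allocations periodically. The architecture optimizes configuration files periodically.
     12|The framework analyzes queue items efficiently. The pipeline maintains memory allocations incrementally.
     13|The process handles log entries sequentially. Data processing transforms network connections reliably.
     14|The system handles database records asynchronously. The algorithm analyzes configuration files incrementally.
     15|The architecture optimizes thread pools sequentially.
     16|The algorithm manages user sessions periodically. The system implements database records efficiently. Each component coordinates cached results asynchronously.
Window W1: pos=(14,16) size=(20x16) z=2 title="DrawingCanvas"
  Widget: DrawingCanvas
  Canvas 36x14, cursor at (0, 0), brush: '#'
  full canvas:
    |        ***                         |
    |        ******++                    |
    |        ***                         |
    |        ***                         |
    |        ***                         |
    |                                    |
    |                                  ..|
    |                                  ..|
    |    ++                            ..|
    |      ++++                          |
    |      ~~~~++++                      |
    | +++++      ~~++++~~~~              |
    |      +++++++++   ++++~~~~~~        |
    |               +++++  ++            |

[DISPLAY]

The pi┏━━━━━━━━━━━━━━━━━━┓                       
Th┌───┃ DrawingCanvas    ┃                       
Th│Del┠──────────────────┨                       
Th│Pro┃+       ***       ┃                       
Th│[Sa┃        ******++  ┃                       
  └───┃        ***       ┃                       
The al┃        ***       ┃                       
The fr┃        ***       ┃                       
The pr┃                  ┃                       
The sy┃                  ┃                       
The ar┃                  ┃                       
━━━━━━┃    ++            ┃                       
      ┃      ++++        ┃                       
      ┃      ~~~~++++    ┃                       
      ┃ +++++      ~~++++┃                       
      ┗━━━━━━━━━━━━━━━━━━┛                       
                                                 
                                                 
                                                 
                                                 
                                                 
                                                 
                                                 


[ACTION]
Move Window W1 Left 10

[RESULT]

━━━━━━━━━━━━━━━┓ns┃                              
awingCanvas    ┃di┃                              
───────────────┨mi┃                              
     ***       ┃di┃                              
     ******++  ┃ m┃                              
     ***       ┃  ┃                              
     ***       ┃nd┃                              
     ***       ┃al┃                              
               ┃le┃                              
               ┃es┃                              
               ┃ o┃                              
 ++            ┃━━┛                              
   ++++        ┃                                 
   ~~~~++++    ┃                                 
+++      ~~++++┃                                 
━━━━━━━━━━━━━━━┛                                 
                                                 
                                                 
                                                 
                                                 
                                                 
                                                 
                                                 


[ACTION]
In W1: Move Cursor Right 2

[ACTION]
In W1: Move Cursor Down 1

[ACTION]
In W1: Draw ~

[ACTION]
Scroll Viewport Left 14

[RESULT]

    ┏━━━━━━━━━━━━━━━━━━┓ns┃                      
    ┃ DrawingCanvas    ┃di┃                      
    ┠──────────────────┨mi┃                      
    ┃        ***       ┃di┃                      
    ┃  ~     ******++  ┃ m┃                      
    ┃        ***       ┃  ┃                      
    ┃        ***       ┃nd┃                      
    ┃        ***       ┃al┃                      
    ┃                  ┃le┃                      
    ┃                  ┃es┃                      
    ┃                  ┃ o┃                      
    ┃    ++            ┃━━┛                      
    ┃      ++++        ┃                         
    ┃      ~~~~++++    ┃                         
    ┃ +++++      ~~++++┃                         
    ┗━━━━━━━━━━━━━━━━━━┛                         
                                                 
                                                 
                                                 
                                                 
                                                 
                                                 
                                                 
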